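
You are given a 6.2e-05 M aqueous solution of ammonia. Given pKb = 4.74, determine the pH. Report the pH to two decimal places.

NH3 + H2O ⇌ NH4+ + OH-
Kb = 10^(−4.74) = 1.82 × 10^-5
Kb = x²/(6.2e-05 − x) = 1.82 × 10^-5
Here C₀/Kb ≈ 3.41, so the small-x approximation fails. Use the quadratic:
x = [−1.82e-05 + √(1.82e-05² + 4.51e-09)]/2 = 2.57 × 10^-5 M
pOH = −log(2.57 × 10^-5) = 4.59; pH = 14.00 − 4.59 = 9.41

pH = 9.41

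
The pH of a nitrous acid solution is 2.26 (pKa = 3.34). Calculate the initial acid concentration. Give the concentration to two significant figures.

C₀ = 7.2 × 10^-2 M

[H+] = 10^(-2.26) = 5.50 × 10^-3 M = x
Ka = 10^(−3.34) = 4.57 × 10^-4
Ka = x²/(C₀ − x) ⇒ C₀ = x + x²/Ka
C₀ = 5.50 × 10^-3 + (5.50 × 10^-3)²/(4.57 × 10^-4) = 7.17 × 10^-2 M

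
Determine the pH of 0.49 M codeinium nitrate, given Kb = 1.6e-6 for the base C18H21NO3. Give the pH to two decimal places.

pH = 4.26

C18H22NO3+ is the conjugate acid of the weak base C18H21NO3.
Ka = Kw/Kb = 1.0×10^-14 / 1.6 × 10^-6 = 6.25 × 10^-9
From the ICE table, Ka = [H+]²/(0.49 − [H+]) = 6.25 × 10^-9.
Neglecting [H+] in the denominator: [H+] = √(6.25 × 10^-9 × 0.49) = 5.53 × 10^-5 M
([H+]/C₀ = 0.011% < 5%, so the approximation holds.)
pH = −log(5.53 × 10^-5) = 4.26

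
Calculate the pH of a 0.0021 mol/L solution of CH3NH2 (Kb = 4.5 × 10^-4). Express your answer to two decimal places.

pH = 10.89

CH3NH2 + H2O ⇌ CH3NH3+ + OH-
Kb = [OH-]²/(0.0021 − [OH-]) = 4.5 × 10^-4
The 5% rule fails; solving [OH-]² + Kb·[OH-] − Kb·C₀ = 0 exactly:
[OH-] = (−Kb + √(Kb² + 4·Kb·C₀))/2 = 7.73 × 10^-4 M
pOH = 3.11, so pH = 14.00 − pOH = 10.89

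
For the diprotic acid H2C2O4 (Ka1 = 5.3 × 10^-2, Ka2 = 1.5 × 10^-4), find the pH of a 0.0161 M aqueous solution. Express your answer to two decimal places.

pH = 1.89

Since Ka1 ≫ Ka2, the first ionization dominates [H+].
Ka1 = x²/(0.0161 − x) = 5.3 × 10^-2
Solving the quadratic: x = (−Ka1 + √(Ka1² + 4·Ka1·C₀))/2 = 1.29 × 10^-2 M
pH = −log(1.29 × 10^-2) = 1.89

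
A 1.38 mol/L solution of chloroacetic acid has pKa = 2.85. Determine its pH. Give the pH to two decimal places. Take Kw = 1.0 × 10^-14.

ClCH2COOH ⇌ ClCH2COO- + H+
Ka = 10^(−2.85) = 1.41 × 10^-3
Ka = x²/(1.38 − x) = 1.41 × 10^-3
Assume x ≪ 1.38: x ≈ √(1.41 × 10^-3 × 1.38) = 4.41 × 10^-2 M
(x/C₀ = 3.2% < 5%, so the approximation holds.)
pH = −log(4.41 × 10^-2) = 1.36

pH = 1.36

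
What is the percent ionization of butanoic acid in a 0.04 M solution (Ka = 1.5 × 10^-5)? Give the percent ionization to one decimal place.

1.9%

CH3(CH2)2COOH ⇌ CH3(CH2)2COO- + H+; let x = [H+] at equilibrium.
x ≈ √(Ka·C₀) = √(1.5 × 10^-5 × 0.04) = 7.75 × 10^-4 M
% ionization = x/C₀ × 100% = 7.75 × 10^-4/0.04 × 100% = 1.9%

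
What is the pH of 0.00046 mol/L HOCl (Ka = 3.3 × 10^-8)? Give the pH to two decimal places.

pH = 5.41

HOCl ⇌ OCl- + H+
From the ICE table, Ka = [H+]²/(0.00046 − [H+]) = 3.3 × 10^-8.
Neglecting [H+] in the denominator: [H+] = √(3.3 × 10^-8 × 0.00046) = 3.90 × 10^-6 M
([H+]/C₀ = 0.85% < 5%, so the approximation holds.)
pH = −log[H+] = −log(3.90 × 10^-6) = 5.41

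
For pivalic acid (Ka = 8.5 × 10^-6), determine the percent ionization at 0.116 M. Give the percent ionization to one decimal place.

(CH3)3CCOOH ⇌ (CH3)3CCOO- + H+; let x = [H+] at equilibrium.
x ≈ √(Ka·C₀) = √(8.5 × 10^-6 × 0.116) = 9.93 × 10^-4 M
% ionization = x/C₀ × 100% = 9.93 × 10^-4/0.116 × 100% = 0.9%

0.9%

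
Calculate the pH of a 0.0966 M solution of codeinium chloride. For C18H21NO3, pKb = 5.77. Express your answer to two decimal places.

pH = 4.62

C18H22NO3+ is the conjugate acid of the weak base C18H21NO3.
Kb = 10^(−5.77) = 1.70 × 10^-6
Ka = Kw/Kb = 1.0×10^-14 / 1.70 × 10^-6 = 5.88 × 10^-9
From the ICE table, Ka = x²/(0.0966 − x) = 5.88 × 10^-9.
Neglecting x in the denominator: x = √(5.88 × 10^-9 × 0.0966) = 2.38 × 10^-5 M
Check: 0.025% ionized — well under 5%, approximation valid.
pH = −log(2.38 × 10^-5) = 4.62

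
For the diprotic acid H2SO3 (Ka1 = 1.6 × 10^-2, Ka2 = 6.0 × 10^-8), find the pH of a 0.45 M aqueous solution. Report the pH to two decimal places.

pH = 1.11

Since Ka1 ≫ Ka2, the first ionization dominates [H+].
Ka1 = x²/(0.45 − x) = 1.6 × 10^-2
Solving the quadratic: x = (−Ka1 + √(Ka1² + 4·Ka1·C₀))/2 = 7.72 × 10^-2 M
pH = −log(7.72 × 10^-2) = 1.11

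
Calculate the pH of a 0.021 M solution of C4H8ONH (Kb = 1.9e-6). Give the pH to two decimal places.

C4H8ONH + H2O ⇌ C4H8ONH2+ + OH-
From the ICE table, Kb = x²/(0.021 − x) = 1.9 × 10^-6.
Assume x ≪ 0.021: x ≈ √(1.9 × 10^-6 × 0.021) = 2.00 × 10^-4 M
pOH = 3.70, so pH = 14.00 − pOH = 10.30

pH = 10.30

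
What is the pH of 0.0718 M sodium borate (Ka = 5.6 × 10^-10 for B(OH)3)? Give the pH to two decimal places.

pH = 11.05

B(OH)4- is the conjugate base of the weak acid B(OH)3.
Kb = Kw/Ka = 1.0×10^-14 / 5.6 × 10^-10 = 1.79 × 10^-5
Let x = [OH-] at equilibrium. Kb = x²/(0.0718 − x).
Since Kb ≪ C₀, x ≈ √(Kb·C₀) = 1.13 × 10^-3 M.
Check: 1.6% ionized — well under 5%, approximation valid.
pOH = −log(1.13 × 10^-3) = 2.95; pH = 14.00 − 2.95 = 11.05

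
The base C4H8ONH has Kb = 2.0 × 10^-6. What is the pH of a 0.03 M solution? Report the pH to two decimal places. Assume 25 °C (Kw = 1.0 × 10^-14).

pH = 10.39

C4H8ONH + H2O ⇌ C4H8ONH2+ + OH-
Kb = x²/(0.03 − x) = 2.0 × 10^-6
Since Kb ≪ C₀, x ≈ √(Kb·C₀) = 2.45 × 10^-4 M.
pOH = 3.61, so pH = 14.00 − pOH = 10.39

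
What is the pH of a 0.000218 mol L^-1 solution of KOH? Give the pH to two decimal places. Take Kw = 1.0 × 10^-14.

pH = 10.34

KOH is a strong base; [OH-] = 0.000218 M.
pOH = -log(0.000218) = 3.66
pH = 14.00 - 3.66 = 10.34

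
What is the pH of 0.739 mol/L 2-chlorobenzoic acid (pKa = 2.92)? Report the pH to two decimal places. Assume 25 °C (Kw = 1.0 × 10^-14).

ClC6H4COOH ⇌ ClC6H4COO- + H+
Ka = 10^(−2.92) = 1.20 × 10^-3
From the ICE table, Ka = x²/(0.739 − x) = 1.20 × 10^-3.
Since Ka ≪ C₀, x ≈ √(Ka·C₀) = 2.98 × 10^-2 M.
Check: 4% ionized — well under 5%, approximation valid.
pH = −log[H+] = −log(2.98 × 10^-2) = 1.53

pH = 1.53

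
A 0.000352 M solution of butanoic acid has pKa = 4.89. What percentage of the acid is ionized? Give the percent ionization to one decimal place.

CH3(CH2)2COOH ⇌ CH3(CH2)2COO- + H+; let x = [H+] at equilibrium.
Ka = 10^(−4.89) = 1.29 × 10^-5
Solve x² + 1.29e-05x − 4.54e-09 = 0 → x = 6.12 × 10^-5 M
Fraction ionized = 6.12 × 10^-5 / 0.000352 = 0.1739 → 17.4%

17.4%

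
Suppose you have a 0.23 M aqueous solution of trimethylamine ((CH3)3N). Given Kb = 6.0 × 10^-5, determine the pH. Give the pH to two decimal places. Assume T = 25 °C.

(CH3)3N + H2O ⇌ (CH3)3NH+ + OH-
From the ICE table, Kb = [OH-]²/(0.23 − [OH-]) = 6.0 × 10^-5.
Assume [OH-] ≪ 0.23: [OH-] ≈ √(6.0 × 10^-5 × 0.23) = 3.71 × 10^-3 M
pOH = 2.43, so pH = 14.00 − pOH = 11.57

pH = 11.57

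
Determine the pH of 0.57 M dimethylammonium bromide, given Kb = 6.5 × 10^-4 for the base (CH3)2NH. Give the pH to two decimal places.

pH = 5.53

(CH3)2NH2+ is the conjugate acid of the weak base (CH3)2NH.
Ka = Kw/Kb = 1.0×10^-14 / 6.5 × 10^-4 = 1.54 × 10^-11
From the ICE table, Ka = [H+]²/(0.57 − [H+]) = 1.54 × 10^-11.
Assume [H+] ≪ 0.57: [H+] ≈ √(1.54 × 10^-11 × 0.57) = 2.96 × 10^-6 M
pH = −log(2.96 × 10^-6) = 5.53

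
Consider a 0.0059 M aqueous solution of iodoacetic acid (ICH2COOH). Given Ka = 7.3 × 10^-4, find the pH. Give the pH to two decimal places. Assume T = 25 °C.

ICH2COOH ⇌ ICH2COO- + H+
Let x = [H+] at equilibrium. Ka = x²/(0.0059 − x).
Here C₀/Ka ≈ 8.08, so the small-x approximation fails. Use the quadratic:
x = (−Ka + √(Ka² + 4·Ka·C₀))/2 = 1.74 × 10^-3 M
pH = −log(1.74 × 10^-3) = 2.76

pH = 2.76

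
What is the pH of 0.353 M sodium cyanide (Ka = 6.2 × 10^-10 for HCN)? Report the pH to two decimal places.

CN- is the conjugate base of the weak acid HCN.
Kb = Kw/Ka = 1.0×10^-14 / 6.2 × 10^-10 = 1.61 × 10^-5
From the ICE table, Kb = x²/(0.353 − x) = 1.61 × 10^-5.
Since Kb ≪ C₀, x ≈ √(Kb·C₀) = 2.38 × 10^-3 M.
pOH = 2.62, so pH = 14.00 − pOH = 11.38

pH = 11.38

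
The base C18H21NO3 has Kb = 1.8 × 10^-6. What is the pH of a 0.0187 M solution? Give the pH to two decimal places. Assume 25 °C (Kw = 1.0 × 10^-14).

C18H21NO3 + H2O ⇌ C18H22NO3+ + OH-
From the ICE table, Kb = [OH-]²/(0.0187 − [OH-]) = 1.8 × 10^-6.
Neglecting [OH-] in the denominator: [OH-] = √(1.8 × 10^-6 × 0.0187) = 1.83 × 10^-4 M
Check: 0.98% ionized — well under 5%, approximation valid.
pOH = 3.74, so pH = 14.00 − pOH = 10.26

pH = 10.26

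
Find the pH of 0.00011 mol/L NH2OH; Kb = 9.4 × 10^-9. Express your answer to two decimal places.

pH = 8.01

NH2OH + H2O ⇌ NH3OH+ + OH-
Let x = [OH-] at equilibrium. Kb = x²/(0.00011 − x).
Since Kb ≪ C₀, x ≈ √(Kb·C₀) = 1.02 × 10^-6 M.
(x/C₀ = 0.92% < 5%, so the approximation holds.)
pOH = 5.99, so pH = 14.00 − pOH = 8.01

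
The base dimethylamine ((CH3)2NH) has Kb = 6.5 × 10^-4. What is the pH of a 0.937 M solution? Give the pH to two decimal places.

pH = 12.39

(CH3)2NH + H2O ⇌ (CH3)2NH2+ + OH-
From the ICE table, Kb = x²/(0.937 − x) = 6.5 × 10^-4.
Neglecting x in the denominator: x = √(6.5 × 10^-4 × 0.937) = 2.47 × 10^-2 M
pOH = −log(2.47 × 10^-2) = 1.61; pH = 14.00 − 1.61 = 12.39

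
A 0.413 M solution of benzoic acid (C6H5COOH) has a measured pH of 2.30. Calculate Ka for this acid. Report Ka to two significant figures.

Ka = 6.2 × 10^-5

[H+] = 10^(-2.30) = 5.01 × 10^-3 M
At equilibrium [HA] = 0.413 − 5.01 × 10^-3 = 4.08 × 10^-1 M
Ka = [H+][A-]/[HA] = (5.01 × 10^-3)² / 4.08 × 10^-1 = 6.2 × 10^-5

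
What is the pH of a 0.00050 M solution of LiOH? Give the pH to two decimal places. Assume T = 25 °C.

LiOH is a strong base; [OH-] = 0.0005 M.
pOH = -log(0.0005) = 3.30
pH = 14.00 - 3.30 = 10.70

pH = 10.70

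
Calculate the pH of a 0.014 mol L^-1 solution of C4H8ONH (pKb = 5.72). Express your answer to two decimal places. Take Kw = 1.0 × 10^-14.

C4H8ONH + H2O ⇌ C4H8ONH2+ + OH-
Kb = 10^(−5.72) = 1.91 × 10^-6
Kb = [OH-]²/(0.014 − [OH-]) = 1.91 × 10^-6
Assume [OH-] ≪ 0.014: [OH-] ≈ √(1.91 × 10^-6 × 0.014) = 1.64 × 10^-4 M
Check: 1.2% ionized — well under 5%, approximation valid.
pOH = 3.79, so pH = 14.00 − pOH = 10.21

pH = 10.21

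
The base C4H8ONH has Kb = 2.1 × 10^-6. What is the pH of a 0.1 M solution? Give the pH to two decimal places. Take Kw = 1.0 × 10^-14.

C4H8ONH + H2O ⇌ C4H8ONH2+ + OH-
From the ICE table, Kb = x²/(0.1 − x) = 2.1 × 10^-6.
Neglecting x in the denominator: x = √(2.1 × 10^-6 × 0.1) = 4.58 × 10^-4 M
pOH = 3.34, so pH = 14.00 − pOH = 10.66

pH = 10.66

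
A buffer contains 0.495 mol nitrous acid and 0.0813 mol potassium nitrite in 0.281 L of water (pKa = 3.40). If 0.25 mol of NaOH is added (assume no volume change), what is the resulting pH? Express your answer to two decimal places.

After neutralization: n(HNO2) = 0.245 mol, n(NO2-) = 0.331 mol.
pH = pKa + log(n_NO2-/n_HNO2) = 3.40 + log(0.331/0.245) = 3.40 + (+0.131)

pH = 3.53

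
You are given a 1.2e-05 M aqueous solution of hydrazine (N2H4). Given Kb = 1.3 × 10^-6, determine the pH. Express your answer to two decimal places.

N2H4 + H2O ⇌ N2H5+ + OH-
From the ICE table, Kb = [OH-]²/(1.2e-05 − [OH-]) = 1.3 × 10^-6.
The 5% rule fails; solving [OH-]² + Kb·[OH-] − Kb·C₀ = 0 exactly:
[OH-] = [−1.3e-06 + √(1.3e-06² + 6.24e-11)]/2 = 3.35 × 10^-6 M
pOH = −log(3.35 × 10^-6) = 5.47; pH = 14.00 − 5.47 = 8.53

pH = 8.53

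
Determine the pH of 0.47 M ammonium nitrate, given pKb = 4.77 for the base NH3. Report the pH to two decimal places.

NH4+ is the conjugate acid of the weak base NH3.
Kb = 10^(−4.77) = 1.70 × 10^-5
Ka = Kw/Kb = 1.0×10^-14 / 1.70 × 10^-5 = 5.88 × 10^-10
From the ICE table, Ka = [H+]²/(0.47 − [H+]) = 5.88 × 10^-10.
Assume [H+] ≪ 0.47: [H+] ≈ √(5.88 × 10^-10 × 0.47) = 1.66 × 10^-5 M
pH = −log(1.66 × 10^-5) = 4.78

pH = 4.78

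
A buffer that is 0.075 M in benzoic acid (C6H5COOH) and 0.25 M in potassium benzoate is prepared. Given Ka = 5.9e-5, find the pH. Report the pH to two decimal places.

pH = 4.75

pKa = −log(5.9 × 10^-5) = 4.229
Henderson–Hasselbalch: pH = pKa + log([C6H5COO-]/[C6H5COOH]) = 4.229 + log(0.25/0.075)
pH = 4.229 + (+0.523) = 4.75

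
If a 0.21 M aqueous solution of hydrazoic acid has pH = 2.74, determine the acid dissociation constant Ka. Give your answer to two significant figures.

Ka = 1.6 × 10^-5

[H+] = 10^(-2.74) = 1.82 × 10^-3 M
At equilibrium [HA] = 0.21 − 1.82 × 10^-3 = 2.08 × 10^-1 M
Ka = [H+][A-]/[HA] = (1.82 × 10^-3)² / 2.08 × 10^-1 = 1.6 × 10^-5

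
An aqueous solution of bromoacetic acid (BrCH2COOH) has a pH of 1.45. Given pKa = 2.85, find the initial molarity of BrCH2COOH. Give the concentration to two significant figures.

C₀ = 9.3 × 10^-1 M

[H+] = 10^(-1.45) = 3.55 × 10^-2 M = x
Ka = 10^(−2.85) = 1.41 × 10^-3
Ka = x²/(C₀ − x) ⇒ C₀ = x + x²/Ka
C₀ = 3.55 × 10^-2 + (3.55 × 10^-2)²/(1.41 × 10^-3) = 9.29 × 10^-1 M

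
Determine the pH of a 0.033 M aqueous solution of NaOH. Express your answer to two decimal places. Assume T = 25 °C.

NaOH is a strong base; [OH-] = 0.033 M.
pOH = -log(0.033) = 1.48
pH = 14.00 - 1.48 = 12.52

pH = 12.52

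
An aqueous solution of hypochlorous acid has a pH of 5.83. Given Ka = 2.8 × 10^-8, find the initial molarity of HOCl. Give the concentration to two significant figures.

[H+] = 10^(-5.83) = 1.48 × 10^-6 M = x
Ka = x²/(C₀ − x) ⇒ C₀ = x + x²/Ka
C₀ = 1.48 × 10^-6 + (1.48 × 10^-6)²/(2.8 × 10^-8) = 7.97 × 10^-5 M

C₀ = 8.0 × 10^-5 M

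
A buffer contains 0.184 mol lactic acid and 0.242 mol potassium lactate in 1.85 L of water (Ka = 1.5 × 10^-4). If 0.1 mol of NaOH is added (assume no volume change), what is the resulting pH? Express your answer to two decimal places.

After neutralization: n(CH3CH(OH)COOH) = 0.084 mol, n(CH3CH(OH)COO-) = 0.342 mol.
pKa = −log(1.5 × 10^-4) = 3.824
pH = pKa + log(n_CH3CH(OH)COO-/n_CH3CH(OH)COOH) = 3.824 + log(0.342/0.084) = 3.824 + (+0.610)

pH = 4.43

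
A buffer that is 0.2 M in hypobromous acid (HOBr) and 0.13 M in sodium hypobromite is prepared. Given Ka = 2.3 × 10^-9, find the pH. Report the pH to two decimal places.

pH = 8.45

pKa = −log(2.3 × 10^-9) = 8.638
Henderson–Hasselbalch: pH = pKa + log([OBr-]/[HOBr]) = 8.638 + log(0.13/0.2)
pH = 8.638 + (-0.187) = 8.45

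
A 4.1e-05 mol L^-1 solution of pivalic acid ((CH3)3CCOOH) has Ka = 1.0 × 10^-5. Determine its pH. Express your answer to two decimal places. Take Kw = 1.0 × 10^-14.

pH = 4.80

(CH3)3CCOOH ⇌ (CH3)3CCOO- + H+
Ka = [H+]²/(4.1e-05 − [H+]) = 1.0 × 10^-5
The 5% rule fails; solving [H+]² + Ka·[H+] − Ka·C₀ = 0 exactly:
[H+] = (−Ka + √(Ka² + 4·Ka·C₀))/2 = 1.59 × 10^-5 M
pH = −log(1.59 × 10^-5) = 4.80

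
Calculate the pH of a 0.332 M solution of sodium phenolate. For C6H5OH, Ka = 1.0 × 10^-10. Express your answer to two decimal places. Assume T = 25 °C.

pH = 11.76

C6H5O- is the conjugate base of the weak acid C6H5OH.
Kb = Kw/Ka = 1.0×10^-14 / 1.0 × 10^-10 = 1.00 × 10^-4
From the ICE table, Kb = x²/(0.332 − x) = 1.00 × 10^-4.
Since Kb ≪ C₀, x ≈ √(Kb·C₀) = 5.76 × 10^-3 M.
(x/C₀ = 1.7% < 5%, so the approximation holds.)
pOH = −log(5.76 × 10^-3) = 2.24; pH = 14.00 − 2.24 = 11.76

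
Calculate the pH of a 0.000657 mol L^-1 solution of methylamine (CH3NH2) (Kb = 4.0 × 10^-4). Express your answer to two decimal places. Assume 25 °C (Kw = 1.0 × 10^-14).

pH = 10.54

CH3NH2 + H2O ⇌ CH3NH3+ + OH-
From the ICE table, Kb = x²/(0.000657 − x) = 4.0 × 10^-4.
The 5% rule fails; solving x² + Kb·x − Kb·C₀ = 0 exactly:
x = (−Kb + √(Kb² + 4·Kb·C₀))/2 = 3.50 × 10^-4 M
pOH = 3.46, so pH = 14.00 − pOH = 10.54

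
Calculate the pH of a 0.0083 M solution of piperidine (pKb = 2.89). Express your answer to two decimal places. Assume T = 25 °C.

C5H10NH + H2O ⇌ C5H10NH2+ + OH-
Kb = 10^(−2.89) = 1.29 × 10^-3
From the ICE table, Kb = x²/(0.0083 − x) = 1.29 × 10^-3.
Here C₀/Kb ≈ 6.43, so the small-x approximation fails. Use the quadratic:
x = [−0.00129 + √(0.00129² + 4.28e-05)]/2 = 2.69 × 10^-3 M
pOH = 2.57, so pH = 14.00 − pOH = 11.43

pH = 11.43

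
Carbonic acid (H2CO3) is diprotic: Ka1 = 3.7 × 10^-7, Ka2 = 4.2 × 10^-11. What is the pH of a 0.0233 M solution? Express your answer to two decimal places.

Since Ka1 ≫ Ka2, the first ionization dominates [H+].
Ka1 = x²/(0.0233 − x) = 3.7 × 10^-7
x ≈ √(3.7 × 10^-7 × 0.0233) = 9.28 × 10^-5 M
pH = −log(9.28 × 10^-5) = 4.03

pH = 4.03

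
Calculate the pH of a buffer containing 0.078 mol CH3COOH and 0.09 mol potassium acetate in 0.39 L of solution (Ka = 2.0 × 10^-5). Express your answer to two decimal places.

pH = 4.76

pKa = −log(2.0 × 10^-5) = 4.699
pH = pKa + log([A⁻]/[HA]) = 4.699 + log(0.09/0.078)
pH = 4.699 + (+0.062) = 4.76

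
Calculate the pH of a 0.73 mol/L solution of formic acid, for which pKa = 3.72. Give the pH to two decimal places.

HCOOH ⇌ HCOO- + H+
Ka = 10^(−3.72) = 1.91 × 10^-4
Let x = [H+] at equilibrium. Ka = x²/(0.73 − x).
Assume x ≪ 0.73: x ≈ √(1.91 × 10^-4 × 0.73) = 1.18 × 10^-2 M
Check: 1.6% ionized — well under 5%, approximation valid.
pH = −log(1.18 × 10^-2) = 1.93

pH = 1.93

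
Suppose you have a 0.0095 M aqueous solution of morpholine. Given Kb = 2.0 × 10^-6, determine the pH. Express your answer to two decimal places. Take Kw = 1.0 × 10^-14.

pH = 10.14

C4H8ONH + H2O ⇌ C4H8ONH2+ + OH-
From the ICE table, Kb = [OH-]²/(0.0095 − [OH-]) = 2.0 × 10^-6.
Since Kb ≪ C₀, [OH-] ≈ √(Kb·C₀) = 1.38 × 10^-4 M.
([OH-]/C₀ = 1.5% < 5%, so the approximation holds.)
pOH = −log(1.38 × 10^-4) = 3.86; pH = 14.00 − 3.86 = 10.14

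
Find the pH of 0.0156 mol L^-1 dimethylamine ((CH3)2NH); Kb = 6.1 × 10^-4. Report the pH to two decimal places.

pH = 11.45

(CH3)2NH + H2O ⇌ (CH3)2NH2+ + OH-
From the ICE table, Kb = x²/(0.0156 − x) = 6.1 × 10^-4.
x is not negligible relative to C₀; solve x² + 0.00061·x − 9.52e-06 = 0.
x = [−0.00061 + √(0.00061² + 3.81e-05)]/2 = 2.79 × 10^-3 M
pOH = 2.55, so pH = 14.00 − pOH = 11.45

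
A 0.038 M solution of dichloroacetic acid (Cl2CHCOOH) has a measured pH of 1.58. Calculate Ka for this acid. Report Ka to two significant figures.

[H+] = 10^(-1.58) = 2.63 × 10^-2 M
At equilibrium [HA] = 0.038 − 2.63 × 10^-2 = 1.17 × 10^-2 M
Ka = [H+][A-]/[HA] = (2.63 × 10^-2)² / 1.17 × 10^-2 = 5.9 × 10^-2

Ka = 5.9 × 10^-2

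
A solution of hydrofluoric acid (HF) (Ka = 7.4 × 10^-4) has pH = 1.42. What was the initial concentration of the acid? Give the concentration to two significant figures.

[H+] = 10^(-1.42) = 3.80 × 10^-2 M = x
Ka = x²/(C₀ − x) ⇒ C₀ = x + x²/Ka
C₀ = 3.80 × 10^-2 + (3.80 × 10^-2)²/(7.4 × 10^-4) = 1.99 M

C₀ = 2.0 M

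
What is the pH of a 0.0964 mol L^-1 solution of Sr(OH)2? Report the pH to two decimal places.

pH = 13.29

Sr(OH)2 is a strong base (each formula unit releases 2 OH-); [OH-] = 0.193 M.
pOH = -log(0.193) = 0.71
pH = 14.00 - 0.71 = 13.29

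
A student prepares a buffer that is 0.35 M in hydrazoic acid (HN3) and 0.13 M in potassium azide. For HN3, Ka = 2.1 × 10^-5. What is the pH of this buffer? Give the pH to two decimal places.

pH = 4.25

pKa = −log(2.1 × 10^-5) = 4.678
Using pH = pKa + log([base]/[acid]) with [base]/[acid] = 0.13/0.35:
pH = 4.678 + (-0.430) = 4.25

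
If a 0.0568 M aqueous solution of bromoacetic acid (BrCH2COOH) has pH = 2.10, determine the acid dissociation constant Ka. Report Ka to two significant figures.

[H+] = 10^(-2.10) = 7.94 × 10^-3 M
At equilibrium [HA] = 0.0568 − 7.94 × 10^-3 = 4.89 × 10^-2 M
Ka = [H+][A-]/[HA] = (7.94 × 10^-3)² / 4.89 × 10^-2 = 1.3 × 10^-3

Ka = 1.3 × 10^-3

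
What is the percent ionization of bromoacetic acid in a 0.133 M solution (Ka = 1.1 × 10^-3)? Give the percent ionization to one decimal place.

8.7%

BrCH2COOH ⇌ BrCH2COO- + H+; let x = [H+] at equilibrium.
Ka = x²/(C₀ − x); solving the quadratic gives x = 1.16 × 10^-2 M.
Fraction ionized = 1.16 × 10^-2 / 0.133 = 0.0872 → 8.7%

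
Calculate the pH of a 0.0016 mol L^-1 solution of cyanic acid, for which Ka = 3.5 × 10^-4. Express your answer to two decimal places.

HOCN ⇌ OCN- + H+
Ka = x²/(0.0016 − x) = 3.5 × 10^-4
The 5% rule fails; solving x² + Ka·x − Ka·C₀ = 0 exactly:
x = (−Ka + √(Ka² + 4·Ka·C₀))/2 = 5.94 × 10^-4 M
pH = −log(5.94 × 10^-4) = 3.23

pH = 3.23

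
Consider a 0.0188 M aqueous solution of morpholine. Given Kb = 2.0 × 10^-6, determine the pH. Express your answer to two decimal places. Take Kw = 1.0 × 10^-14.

C4H8ONH + H2O ⇌ C4H8ONH2+ + OH-
From the ICE table, Kb = [OH-]²/(0.0188 − [OH-]) = 2.0 × 10^-6.
Assume [OH-] ≪ 0.0188: [OH-] ≈ √(2.0 × 10^-6 × 0.0188) = 1.94 × 10^-4 M
([OH-]/C₀ = 1% < 5%, so the approximation holds.)
pOH = −log(1.94 × 10^-4) = 3.71; pH = 14.00 − 3.71 = 10.29

pH = 10.29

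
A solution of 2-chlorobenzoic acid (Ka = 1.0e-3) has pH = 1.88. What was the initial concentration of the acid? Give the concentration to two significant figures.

[H+] = 10^(-1.88) = 1.32 × 10^-2 M = x
Ka = x²/(C₀ − x) ⇒ C₀ = x + x²/Ka
C₀ = 1.32 × 10^-2 + (1.32 × 10^-2)²/(1.0 × 10^-3) = 1.87 × 10^-1 M

C₀ = 1.9 × 10^-1 M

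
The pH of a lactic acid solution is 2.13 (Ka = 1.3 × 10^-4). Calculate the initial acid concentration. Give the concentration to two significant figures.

[H+] = 10^(-2.13) = 7.41 × 10^-3 M = x
Ka = x²/(C₀ − x) ⇒ C₀ = x + x²/Ka
C₀ = 7.41 × 10^-3 + (7.41 × 10^-3)²/(1.3 × 10^-4) = 4.30 × 10^-1 M

C₀ = 4.3 × 10^-1 M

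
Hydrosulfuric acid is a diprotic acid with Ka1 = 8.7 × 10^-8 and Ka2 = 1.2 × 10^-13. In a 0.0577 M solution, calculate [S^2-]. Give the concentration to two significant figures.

1.2 × 10^-13 M

First ionization gives [H+] ≈ [HS-] = 7.09 × 10^-5 M.
Second step: Ka2 = [H+][S^2-]/[HS-] ≈ [S^2-] (since [H+] ≈ [HS-]).
So [S^2-] ≈ Ka2.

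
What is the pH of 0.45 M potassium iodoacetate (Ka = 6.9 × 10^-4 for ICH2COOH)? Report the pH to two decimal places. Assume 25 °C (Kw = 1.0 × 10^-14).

ICH2COO- is the conjugate base of the weak acid ICH2COOH.
Kb = Kw/Ka = 1.0×10^-14 / 6.9 × 10^-4 = 1.45 × 10^-11
From the ICE table, Kb = x²/(0.45 − x) = 1.45 × 10^-11.
Assume x ≪ 0.45: x ≈ √(1.45 × 10^-11 × 0.45) = 2.55 × 10^-6 M
Check: 0.00057% ionized — well under 5%, approximation valid.
pOH = −log(2.55 × 10^-6) = 5.59; pH = 14.00 − 5.59 = 8.41

pH = 8.41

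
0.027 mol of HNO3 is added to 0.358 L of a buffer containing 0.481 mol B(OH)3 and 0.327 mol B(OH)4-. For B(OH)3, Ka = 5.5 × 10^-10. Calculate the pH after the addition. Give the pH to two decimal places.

pH = 9.03

After neutralization: n(B(OH)3) = 0.508 mol, n(B(OH)4-) = 0.3 mol.
pKa = −log(5.5 × 10^-10) = 9.260
pH = pKa + log(n_B(OH)4-/n_B(OH)3) = 9.260 + log(0.3/0.508) = 9.260 + (-0.229)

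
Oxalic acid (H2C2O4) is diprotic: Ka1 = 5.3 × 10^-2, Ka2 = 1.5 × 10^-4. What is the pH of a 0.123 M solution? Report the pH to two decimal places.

Since Ka1 ≫ Ka2, the first ionization dominates [H+].
Ka1 = x²/(0.123 − x) = 5.3 × 10^-2
Solving the quadratic: x = (−Ka1 + √(Ka1² + 4·Ka1·C₀))/2 = 5.85 × 10^-2 M
pH = −log(5.85 × 10^-2) = 1.23

pH = 1.23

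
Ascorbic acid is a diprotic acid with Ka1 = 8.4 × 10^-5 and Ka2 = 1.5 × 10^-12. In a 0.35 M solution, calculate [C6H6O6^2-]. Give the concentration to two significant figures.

First ionization gives [H+] ≈ [HC6H6O6-] = 5.42 × 10^-3 M.
Second step: Ka2 = [H+][C6H6O6^2-]/[HC6H6O6-] ≈ [C6H6O6^2-] (since [H+] ≈ [HC6H6O6-]).
So [C6H6O6^2-] ≈ Ka2.

1.5 × 10^-12 M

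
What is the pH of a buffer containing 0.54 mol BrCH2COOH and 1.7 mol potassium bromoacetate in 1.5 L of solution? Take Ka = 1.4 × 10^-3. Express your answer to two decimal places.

pKa = −log(1.4 × 10^-3) = 2.854
Using pH = pKa + log([base]/[acid]) with [base]/[acid] = 1.7/0.54:
pH = 2.854 + (+0.498) = 3.35

pH = 3.35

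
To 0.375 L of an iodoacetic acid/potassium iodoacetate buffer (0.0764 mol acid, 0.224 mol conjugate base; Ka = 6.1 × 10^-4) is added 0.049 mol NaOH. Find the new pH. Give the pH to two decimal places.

pH = 4.21

After neutralization: n(ICH2COOH) = 0.0274 mol, n(ICH2COO-) = 0.273 mol.
pKa = −log(6.1 × 10^-4) = 3.215
pH = pKa + log(n_ICH2COO-/n_ICH2COOH) = 3.215 + log(0.273/0.0274) = 3.215 + (+0.998)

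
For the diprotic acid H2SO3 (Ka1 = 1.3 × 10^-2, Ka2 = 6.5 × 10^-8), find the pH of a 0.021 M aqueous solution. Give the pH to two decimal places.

Ka1 ≫ Ka2, so treat the first dissociation as the only significant source of H+.
Ka1 = x²/(0.021 − x) = 1.3 × 10^-2
Solving the quadratic: x = (−Ka1 + √(Ka1² + 4·Ka1·C₀))/2 = 1.13 × 10^-2 M
pH = −log(1.13 × 10^-2) = 1.95

pH = 1.95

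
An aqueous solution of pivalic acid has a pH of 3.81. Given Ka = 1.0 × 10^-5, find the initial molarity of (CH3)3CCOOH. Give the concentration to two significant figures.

C₀ = 2.6 × 10^-3 M

[H+] = 10^(-3.81) = 1.55 × 10^-4 M = x
Ka = x²/(C₀ − x) ⇒ C₀ = x + x²/Ka
C₀ = 1.55 × 10^-4 + (1.55 × 10^-4)²/(1.0 × 10^-5) = 2.56 × 10^-3 M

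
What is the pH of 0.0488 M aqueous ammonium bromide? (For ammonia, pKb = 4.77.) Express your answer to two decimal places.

pH = 5.27

NH4+ is the conjugate acid of the weak base NH3.
Kb = 10^(−4.77) = 1.70 × 10^-5
Ka = Kw/Kb = 1.0×10^-14 / 1.70 × 10^-5 = 5.88 × 10^-10
Ka = [H+]²/(0.0488 − [H+]) = 5.88 × 10^-10
Since Ka ≪ C₀, [H+] ≈ √(Ka·C₀) = 5.36 × 10^-6 M.
Check: 0.011% ionized — well under 5%, approximation valid.
pH = −log(5.36 × 10^-6) = 5.27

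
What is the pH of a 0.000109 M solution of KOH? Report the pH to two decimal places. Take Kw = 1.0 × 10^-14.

KOH is a strong base; [OH-] = 0.000109 M.
pOH = -log(0.000109) = 3.96
pH = 14.00 - 3.96 = 10.04

pH = 10.04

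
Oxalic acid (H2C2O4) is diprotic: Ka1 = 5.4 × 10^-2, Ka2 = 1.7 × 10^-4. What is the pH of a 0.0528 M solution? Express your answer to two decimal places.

Since Ka1 ≫ Ka2, the first ionization dominates [H+].
Ka1 = x²/(0.0528 − x) = 5.4 × 10^-2
Solving the quadratic: x = (−Ka1 + √(Ka1² + 4·Ka1·C₀))/2 = 3.28 × 10^-2 M
pH = −log(3.28 × 10^-2) = 1.48

pH = 1.48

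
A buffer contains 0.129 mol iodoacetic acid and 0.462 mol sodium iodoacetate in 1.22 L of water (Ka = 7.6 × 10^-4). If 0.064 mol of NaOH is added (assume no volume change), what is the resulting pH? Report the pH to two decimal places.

pH = 4.03

OH- converts ICH2COOH to ICH2COO-: ICH2COOH → 0.065 mol, ICH2COO- → 0.526 mol.
pKa = −log(7.6 × 10^-4) = 3.119
pH = pKa + log([A⁻]/[HA]) = 3.119 + log(0.526/0.065) = 3.119 +0.908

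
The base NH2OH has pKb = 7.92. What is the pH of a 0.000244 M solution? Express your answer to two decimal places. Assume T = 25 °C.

NH2OH + H2O ⇌ NH3OH+ + OH-
Kb = 10^(−7.92) = 1.20 × 10^-8
From the ICE table, Kb = x²/(0.000244 − x) = 1.20 × 10^-8.
Neglecting x in the denominator: x = √(1.20 × 10^-8 × 0.000244) = 1.71 × 10^-6 M
Check: 0.7% ionized — well under 5%, approximation valid.
pOH = 5.77, so pH = 14.00 − pOH = 8.23

pH = 8.23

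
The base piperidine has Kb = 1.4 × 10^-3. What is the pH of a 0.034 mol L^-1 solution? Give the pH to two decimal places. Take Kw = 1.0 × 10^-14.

pH = 11.79

C5H10NH + H2O ⇌ C5H10NH2+ + OH-
From the ICE table, Kb = [OH-]²/(0.034 − [OH-]) = 1.4 × 10^-3.
The 5% rule fails; solving [OH-]² + Kb·[OH-] − Kb·C₀ = 0 exactly:
[OH-] = [−0.0014 + √(0.0014² + 0.00019)]/2 = 6.23 × 10^-3 M
pOH = 2.21, so pH = 14.00 − pOH = 11.79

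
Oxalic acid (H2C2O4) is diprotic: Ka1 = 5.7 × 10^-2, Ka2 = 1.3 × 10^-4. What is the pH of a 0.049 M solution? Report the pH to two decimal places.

pH = 1.50

Since Ka1 ≫ Ka2, the first ionization dominates [H+].
Ka1 = x²/(0.049 − x) = 5.7 × 10^-2
Solving the quadratic: x = (−Ka1 + √(Ka1² + 4·Ka1·C₀))/2 = 3.15 × 10^-2 M
pH = −log(3.15 × 10^-2) = 1.50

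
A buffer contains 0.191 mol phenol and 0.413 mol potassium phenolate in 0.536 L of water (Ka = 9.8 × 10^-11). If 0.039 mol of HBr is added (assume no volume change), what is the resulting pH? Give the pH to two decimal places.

pH = 10.22

Added H+ converts C6H5O- to C6H5OH: C6H5OH → 0.23 mol, C6H5O- → 0.374 mol.
pKa = −log(9.8 × 10^-11) = 10.009
pH = pKa + log(n_C6H5O-/n_C6H5OH) = 10.009 + log(0.374/0.23) = 10.009 + (+0.211)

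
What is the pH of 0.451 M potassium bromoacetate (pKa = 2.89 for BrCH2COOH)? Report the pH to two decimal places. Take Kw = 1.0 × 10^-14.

pH = 8.27

BrCH2COO- is the conjugate base of the weak acid BrCH2COOH.
Ka = 10^(−2.89) = 1.29 × 10^-3
Kb = Kw/Ka = 1.0×10^-14 / 1.29 × 10^-3 = 7.75 × 10^-12
Kb = [OH-]²/(0.451 − [OH-]) = 7.75 × 10^-12
Assume [OH-] ≪ 0.451: [OH-] ≈ √(7.75 × 10^-12 × 0.451) = 1.87 × 10^-6 M
([OH-]/C₀ = 0.00041% < 5%, so the approximation holds.)
pOH = 5.73, so pH = 14.00 − pOH = 8.27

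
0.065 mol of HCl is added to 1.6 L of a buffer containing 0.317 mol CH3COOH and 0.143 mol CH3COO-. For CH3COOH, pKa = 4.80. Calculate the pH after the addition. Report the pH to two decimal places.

Added H+ converts CH3COO- to CH3COOH: CH3COOH → 0.382 mol, CH3COO- → 0.078 mol.
pH = pKa + log([A⁻]/[HA]) = 4.80 + log(0.078/0.382) = 4.80 -0.690

pH = 4.11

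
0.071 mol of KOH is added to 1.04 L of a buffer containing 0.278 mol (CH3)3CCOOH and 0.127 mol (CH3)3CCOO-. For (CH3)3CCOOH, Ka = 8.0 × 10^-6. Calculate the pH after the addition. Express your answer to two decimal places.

pH = 5.08

After neutralization: n((CH3)3CCOOH) = 0.207 mol, n((CH3)3CCOO-) = 0.198 mol.
pKa = −log(8.0 × 10^-6) = 5.097
pH = pKa + log(n_(CH3)3CCOO-/n_(CH3)3CCOOH) = 5.097 + log(0.198/0.207) = 5.097 + (-0.019)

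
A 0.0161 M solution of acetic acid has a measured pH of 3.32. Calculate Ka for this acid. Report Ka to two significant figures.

Ka = 1.5 × 10^-5

[H+] = 10^(-3.32) = 4.79 × 10^-4 M
At equilibrium [HA] = 0.0161 − 4.79 × 10^-4 = 1.56 × 10^-2 M
Ka = [H+][A-]/[HA] = (4.79 × 10^-4)² / 1.56 × 10^-2 = 1.5 × 10^-5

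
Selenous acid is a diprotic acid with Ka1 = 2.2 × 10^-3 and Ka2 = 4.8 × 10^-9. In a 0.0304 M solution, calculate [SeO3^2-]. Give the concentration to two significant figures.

4.8 × 10^-9 M

First ionization gives [H+] ≈ [HSeO3-] = 7.15 × 10^-3 M.
Second step: Ka2 = [H+][SeO3^2-]/[HSeO3-] ≈ [SeO3^2-] (since [H+] ≈ [HSeO3-]).
So [SeO3^2-] ≈ Ka2.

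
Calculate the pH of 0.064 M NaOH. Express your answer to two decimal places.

NaOH is a strong base; [OH-] = 0.064 M.
pOH = -log(0.064) = 1.19
pH = 14.00 - 1.19 = 12.81

pH = 12.81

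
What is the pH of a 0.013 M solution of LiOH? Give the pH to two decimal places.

LiOH is a strong base; [OH-] = 0.013 M.
pOH = -log(0.013) = 1.89
pH = 14.00 - 1.89 = 12.11

pH = 12.11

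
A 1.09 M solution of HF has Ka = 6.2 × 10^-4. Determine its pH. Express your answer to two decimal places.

HF ⇌ F- + H+
From the ICE table, Ka = [H+]²/(1.09 − [H+]) = 6.2 × 10^-4.
Since Ka ≪ C₀, [H+] ≈ √(Ka·C₀) = 2.60 × 10^-2 M.
Check: 2.4% ionized — well under 5%, approximation valid.
pH = −log[H+] = −log(2.60 × 10^-2) = 1.59

pH = 1.59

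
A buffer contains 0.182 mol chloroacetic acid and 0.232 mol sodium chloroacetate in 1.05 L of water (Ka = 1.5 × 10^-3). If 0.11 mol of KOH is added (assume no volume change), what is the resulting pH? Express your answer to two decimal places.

pH = 3.50

After neutralization: n(ClCH2COOH) = 0.072 mol, n(ClCH2COO-) = 0.342 mol.
pKa = −log(1.5 × 10^-3) = 2.824
pH = pKa + log([A⁻]/[HA]) = 2.824 + log(0.342/0.072) = 2.824 +0.677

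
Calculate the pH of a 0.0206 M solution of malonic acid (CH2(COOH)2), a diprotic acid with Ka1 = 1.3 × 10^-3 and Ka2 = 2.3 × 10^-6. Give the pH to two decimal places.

pH = 2.34

Since Ka1 ≫ Ka2, the first ionization dominates [H+].
Ka1 = x²/(0.0206 − x) = 1.3 × 10^-3
Solving the quadratic: x = (−Ka1 + √(Ka1² + 4·Ka1·C₀))/2 = 4.57 × 10^-3 M
pH = −log(4.57 × 10^-3) = 2.34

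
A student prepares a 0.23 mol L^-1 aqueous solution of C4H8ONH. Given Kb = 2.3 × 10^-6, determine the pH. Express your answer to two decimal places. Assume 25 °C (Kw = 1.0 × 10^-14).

pH = 10.86

C4H8ONH + H2O ⇌ C4H8ONH2+ + OH-
Kb = x²/(0.23 − x) = 2.3 × 10^-6
Neglecting x in the denominator: x = √(2.3 × 10^-6 × 0.23) = 7.27 × 10^-4 M
(x/C₀ = 0.32% < 5%, so the approximation holds.)
pOH = 3.14, so pH = 14.00 − pOH = 10.86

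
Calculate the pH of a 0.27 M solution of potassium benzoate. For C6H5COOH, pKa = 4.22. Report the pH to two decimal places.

C6H5COO- is the conjugate base of the weak acid C6H5COOH.
Ka = 10^(−4.22) = 6.03 × 10^-5
Kb = Kw/Ka = 1.0×10^-14 / 6.03 × 10^-5 = 1.66 × 10^-10
From the ICE table, Kb = x²/(0.27 − x) = 1.66 × 10^-10.
Since Kb ≪ C₀, x ≈ √(Kb·C₀) = 6.69 × 10^-6 M.
Check: 0.0025% ionized — well under 5%, approximation valid.
pOH = −log(6.69 × 10^-6) = 5.17; pH = 14.00 − 5.17 = 8.83

pH = 8.83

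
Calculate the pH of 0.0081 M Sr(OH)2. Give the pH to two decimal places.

Sr(OH)2 is a strong base (each formula unit releases 2 OH-); [OH-] = 0.0162 M.
pOH = -log(0.0162) = 1.79
pH = 14.00 - 1.79 = 12.21

pH = 12.21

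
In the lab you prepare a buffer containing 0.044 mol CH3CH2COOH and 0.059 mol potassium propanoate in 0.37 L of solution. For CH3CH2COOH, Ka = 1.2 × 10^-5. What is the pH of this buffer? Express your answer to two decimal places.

pH = 5.05

pKa = −log(1.2 × 10^-5) = 4.921
Using pH = pKa + log([base]/[acid]) with [base]/[acid] = 0.059/0.044:
pH = 4.921 + (+0.127) = 5.05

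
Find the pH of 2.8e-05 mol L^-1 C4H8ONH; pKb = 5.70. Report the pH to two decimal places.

pH = 8.82

C4H8ONH + H2O ⇌ C4H8ONH2+ + OH-
Kb = 10^(−5.70) = 2.00 × 10^-6
From the ICE table, Kb = x²/(2.8e-05 − x) = 2.00 × 10^-6.
Here C₀/Kb ≈ 14, so the small-x approximation fails. Use the quadratic:
x = (−Kb + √(Kb² + 4·Kb·C₀))/2 = 6.55 × 10^-6 M
pOH = 5.18, so pH = 14.00 − pOH = 8.82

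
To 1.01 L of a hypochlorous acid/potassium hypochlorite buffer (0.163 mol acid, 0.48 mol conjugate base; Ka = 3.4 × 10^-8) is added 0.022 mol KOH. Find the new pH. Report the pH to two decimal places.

pH = 8.02

OH- converts HOCl to OCl-: HOCl → 0.141 mol, OCl- → 0.502 mol.
pKa = −log(3.4 × 10^-8) = 7.469
pH = pKa + log([A⁻]/[HA]) = 7.469 + log(0.502/0.141) = 7.469 +0.551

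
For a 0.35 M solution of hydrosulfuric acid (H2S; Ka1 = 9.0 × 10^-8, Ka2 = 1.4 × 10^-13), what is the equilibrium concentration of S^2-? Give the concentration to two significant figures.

1.4 × 10^-13 M

First ionization gives [H+] ≈ [HS-] = 1.77 × 10^-4 M.
Second step: Ka2 = [H+][S^2-]/[HS-] ≈ [S^2-] (since [H+] ≈ [HS-]).
So [S^2-] ≈ Ka2.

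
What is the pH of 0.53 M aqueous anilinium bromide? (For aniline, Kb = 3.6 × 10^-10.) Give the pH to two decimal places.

pH = 2.42

C6H5NH3+ is the conjugate acid of the weak base C6H5NH2.
Ka = Kw/Kb = 1.0×10^-14 / 3.6 × 10^-10 = 2.78 × 10^-5
Let x = [H+] at equilibrium. Ka = x²/(0.53 − x).
Neglecting x in the denominator: x = √(2.78 × 10^-5 × 0.53) = 3.84 × 10^-3 M
(x/C₀ = 0.72% < 5%, so the approximation holds.)
pH = −log(3.84 × 10^-3) = 2.42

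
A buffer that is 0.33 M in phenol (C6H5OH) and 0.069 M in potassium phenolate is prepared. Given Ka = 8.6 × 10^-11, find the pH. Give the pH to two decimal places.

pKa = −log(8.6 × 10^-11) = 10.066
pH = pKa + log([A⁻]/[HA]) = 10.066 + log(0.069/0.33)
pH = 10.066 + (-0.680) = 9.39

pH = 9.39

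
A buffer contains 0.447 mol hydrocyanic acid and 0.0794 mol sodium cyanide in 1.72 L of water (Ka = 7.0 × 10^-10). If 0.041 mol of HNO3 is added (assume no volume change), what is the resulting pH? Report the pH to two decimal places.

pH = 8.05

After neutralization: n(HCN) = 0.488 mol, n(CN-) = 0.0384 mol.
pKa = −log(7.0 × 10^-10) = 9.155
pH = pKa + log([A⁻]/[HA]) = 9.155 + log(0.0384/0.488) = 9.155 -1.104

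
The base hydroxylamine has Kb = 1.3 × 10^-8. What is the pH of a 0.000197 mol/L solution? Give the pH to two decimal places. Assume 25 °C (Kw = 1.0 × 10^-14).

NH2OH + H2O ⇌ NH3OH+ + OH-
Let x = [OH-] at equilibrium. Kb = x²/(0.000197 − x).
Assume x ≪ 0.000197: x ≈ √(1.3 × 10^-8 × 0.000197) = 1.60 × 10^-6 M
pOH = 5.80, so pH = 14.00 − pOH = 8.20

pH = 8.20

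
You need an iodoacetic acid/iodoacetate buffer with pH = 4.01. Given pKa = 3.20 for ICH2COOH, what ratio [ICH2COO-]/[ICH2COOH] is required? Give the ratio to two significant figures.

ratio = 6.5

pH = pKa + log(r) ⇒ log(r) = 4.01 − 3.20 = +0.81
r = [ICH2COO-]/[ICH2COOH] = 10^(+0.81) = 6.46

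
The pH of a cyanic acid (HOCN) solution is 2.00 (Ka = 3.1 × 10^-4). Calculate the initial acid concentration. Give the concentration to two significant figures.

[H+] = 10^(-2.00) = 1.00 × 10^-2 M = x
Ka = x²/(C₀ − x) ⇒ C₀ = x + x²/Ka
C₀ = 1.00 × 10^-2 + (1.00 × 10^-2)²/(3.1 × 10^-4) = 3.33 × 10^-1 M

C₀ = 3.3 × 10^-1 M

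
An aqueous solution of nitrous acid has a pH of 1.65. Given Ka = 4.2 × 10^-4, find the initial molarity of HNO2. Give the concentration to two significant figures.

[H+] = 10^(-1.65) = 2.24 × 10^-2 M = x
Ka = x²/(C₀ − x) ⇒ C₀ = x + x²/Ka
C₀ = 2.24 × 10^-2 + (2.24 × 10^-2)²/(4.2 × 10^-4) = 1.22 M

C₀ = 1.2 M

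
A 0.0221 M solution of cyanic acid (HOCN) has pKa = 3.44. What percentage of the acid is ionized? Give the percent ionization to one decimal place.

12.0%

HOCN ⇌ OCN- + H+; let x = [H+] at equilibrium.
Ka = 10^(−3.44) = 3.63 × 10^-4
Solve x² + 0.000363x − 8.02e-06 = 0 → x = 2.66 × 10^-3 M
Fraction ionized = 2.66 × 10^-3 / 0.0221 = 0.1204 → 12.0%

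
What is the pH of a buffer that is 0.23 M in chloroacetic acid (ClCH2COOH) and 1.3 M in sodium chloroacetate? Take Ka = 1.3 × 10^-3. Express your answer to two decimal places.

pH = 3.64

pKa = −log(1.3 × 10^-3) = 2.886
Using pH = pKa + log([base]/[acid]) with [base]/[acid] = 1.3/0.23:
pH = 2.886 + (+0.752) = 3.64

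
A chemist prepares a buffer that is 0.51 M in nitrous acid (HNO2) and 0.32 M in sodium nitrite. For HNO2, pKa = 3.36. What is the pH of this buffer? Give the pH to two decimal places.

pH = 3.16

Using pH = pKa + log([base]/[acid]) with [base]/[acid] = 0.32/0.51:
pH = 3.36 + (-0.202) = 3.16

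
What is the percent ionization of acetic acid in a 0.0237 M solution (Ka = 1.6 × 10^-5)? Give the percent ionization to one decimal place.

CH3COOH ⇌ CH3COO- + H+; let x = [H+] at equilibrium.
x ≈ √(Ka·C₀) = √(1.6 × 10^-5 × 0.0237) = 6.16 × 10^-4 M
Fraction ionized = 6.16 × 10^-4 / 0.0237 = 0.0260 → 2.6%

2.6%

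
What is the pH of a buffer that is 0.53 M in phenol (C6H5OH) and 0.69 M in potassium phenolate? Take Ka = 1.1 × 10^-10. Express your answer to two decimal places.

pH = 10.07

pKa = −log(1.1 × 10^-10) = 9.959
Henderson–Hasselbalch: pH = pKa + log([C6H5O-]/[C6H5OH]) = 9.959 + log(0.69/0.53)
pH = 9.959 + (+0.115) = 10.07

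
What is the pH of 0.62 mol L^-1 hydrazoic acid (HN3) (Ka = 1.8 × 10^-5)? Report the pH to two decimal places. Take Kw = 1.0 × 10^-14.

pH = 2.48

HN3 ⇌ N3- + H+
Ka = [H+]²/(0.62 − [H+]) = 1.8 × 10^-5
Since Ka ≪ C₀, [H+] ≈ √(Ka·C₀) = 3.34 × 10^-3 M.
Check: 0.54% ionized — well under 5%, approximation valid.
pH = −log(3.34 × 10^-3) = 2.48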